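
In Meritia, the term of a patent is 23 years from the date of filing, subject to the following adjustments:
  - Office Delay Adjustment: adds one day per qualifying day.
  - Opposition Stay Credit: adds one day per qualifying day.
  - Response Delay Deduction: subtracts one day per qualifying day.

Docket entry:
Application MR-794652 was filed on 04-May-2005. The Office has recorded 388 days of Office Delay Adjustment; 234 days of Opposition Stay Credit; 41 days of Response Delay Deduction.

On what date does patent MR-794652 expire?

Base term: filing date + 23 years → 4 May 2028.
Office Delay Adjustment: +388 days → 27 May 2029.
Opposition Stay Credit: +234 days → 16 January 2030.
Response Delay Deduction: −41 days → 6 December 2029.

December 6, 2029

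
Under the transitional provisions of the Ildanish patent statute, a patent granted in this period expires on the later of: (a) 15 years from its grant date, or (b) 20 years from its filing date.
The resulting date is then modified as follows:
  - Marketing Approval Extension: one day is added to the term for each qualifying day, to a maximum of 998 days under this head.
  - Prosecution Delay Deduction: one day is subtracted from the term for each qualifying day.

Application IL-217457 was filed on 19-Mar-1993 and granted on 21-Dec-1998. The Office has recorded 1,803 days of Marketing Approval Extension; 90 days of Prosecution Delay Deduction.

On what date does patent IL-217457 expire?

June 16, 2016

(a) grant + 15 years → 21 December 2013.
(b) filing + 20 years → 19 March 2013.
Later of the two: 21 December 2013.
Marketing Approval Extension: 1803 days claimed exceeds the 998-day cap, so +998 days → 14 September 2016.
Prosecution Delay Deduction: −90 days → 16 June 2016.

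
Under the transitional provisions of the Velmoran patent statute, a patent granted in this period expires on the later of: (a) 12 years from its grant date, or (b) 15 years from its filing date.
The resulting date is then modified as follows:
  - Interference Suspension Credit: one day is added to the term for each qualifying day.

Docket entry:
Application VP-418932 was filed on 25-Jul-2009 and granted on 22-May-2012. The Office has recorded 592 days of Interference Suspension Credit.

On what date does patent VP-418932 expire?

(a) grant + 12 years → 22 May 2024.
(b) filing + 15 years → 25 July 2024.
Later of the two: 25 July 2024.
Interference Suspension Credit: +592 days → 9 March 2026.

2026-03-09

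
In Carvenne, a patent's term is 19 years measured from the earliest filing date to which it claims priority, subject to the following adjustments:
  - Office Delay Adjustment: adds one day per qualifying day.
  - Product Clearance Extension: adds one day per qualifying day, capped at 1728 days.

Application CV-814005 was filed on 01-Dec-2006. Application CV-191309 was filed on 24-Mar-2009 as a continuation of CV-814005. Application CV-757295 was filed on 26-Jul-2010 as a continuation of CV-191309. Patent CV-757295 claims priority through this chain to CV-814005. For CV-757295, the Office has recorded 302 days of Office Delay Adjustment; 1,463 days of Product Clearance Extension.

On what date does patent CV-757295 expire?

October 1, 2030

Earliest priority filing: 1 December 2006.
Base term: 1 December 2006 + 19 years → 1 December 2025.
Office Delay Adjustment: +302 days → 29 September 2026.
Product Clearance Extension: 1463 days (within the 1728-day cap) → +1463 days → 1 October 2030.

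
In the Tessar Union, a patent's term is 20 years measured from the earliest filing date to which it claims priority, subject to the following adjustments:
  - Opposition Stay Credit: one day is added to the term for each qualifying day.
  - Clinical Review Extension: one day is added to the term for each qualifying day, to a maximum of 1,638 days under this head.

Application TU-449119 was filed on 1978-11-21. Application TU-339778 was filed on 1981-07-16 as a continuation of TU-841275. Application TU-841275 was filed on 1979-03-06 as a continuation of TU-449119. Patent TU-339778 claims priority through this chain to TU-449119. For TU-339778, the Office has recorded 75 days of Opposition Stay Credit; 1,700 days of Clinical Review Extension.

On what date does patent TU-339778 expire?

Earliest priority filing: 21 November 1978.
Base term: 21 November 1978 + 20 years → 21 November 1998.
Opposition Stay Credit: +75 days → 4 February 1999.
Clinical Review Extension: 1700 days claimed exceeds the 1638-day cap, so +1638 days → 31 July 2003.

2003-07-31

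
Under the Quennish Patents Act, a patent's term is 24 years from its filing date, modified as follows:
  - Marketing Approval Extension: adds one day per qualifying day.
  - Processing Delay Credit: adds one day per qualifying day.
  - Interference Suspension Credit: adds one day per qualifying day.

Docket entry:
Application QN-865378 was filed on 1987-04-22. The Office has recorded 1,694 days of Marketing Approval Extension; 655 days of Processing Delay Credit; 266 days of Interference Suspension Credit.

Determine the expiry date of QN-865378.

2018-06-19

Base term: filing date + 24 years → 22 April 2011.
Marketing Approval Extension: +1694 days → 11 December 2015.
Processing Delay Credit: +655 days → 26 September 2017.
Interference Suspension Credit: +266 days → 19 June 2018.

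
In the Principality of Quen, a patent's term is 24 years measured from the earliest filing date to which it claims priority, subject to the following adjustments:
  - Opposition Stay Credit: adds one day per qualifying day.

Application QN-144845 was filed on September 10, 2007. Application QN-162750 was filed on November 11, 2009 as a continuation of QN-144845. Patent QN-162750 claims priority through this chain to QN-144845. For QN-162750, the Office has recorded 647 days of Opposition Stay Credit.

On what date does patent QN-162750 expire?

Earliest priority filing: 10 September 2007.
Base term: 10 September 2007 + 24 years → 10 September 2031.
Opposition Stay Credit: +647 days → 18 June 2033.

June 18, 2033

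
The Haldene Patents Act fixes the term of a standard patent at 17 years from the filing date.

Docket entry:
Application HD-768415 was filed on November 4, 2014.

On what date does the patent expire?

2031-11-04

Filing date + 17 years → 4 November 2031.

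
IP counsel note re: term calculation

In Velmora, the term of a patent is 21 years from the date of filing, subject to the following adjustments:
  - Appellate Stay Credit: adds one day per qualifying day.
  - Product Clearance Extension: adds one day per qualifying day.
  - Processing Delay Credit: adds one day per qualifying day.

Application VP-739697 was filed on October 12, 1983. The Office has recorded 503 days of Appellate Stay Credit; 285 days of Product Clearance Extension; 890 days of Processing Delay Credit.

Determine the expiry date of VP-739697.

Base term: filing date + 21 years → 12 October 2004.
Appellate Stay Credit: +503 days → 27 February 2006.
Product Clearance Extension: +285 days → 9 December 2006.
Processing Delay Credit: +890 days → 17 May 2009.

May 17, 2009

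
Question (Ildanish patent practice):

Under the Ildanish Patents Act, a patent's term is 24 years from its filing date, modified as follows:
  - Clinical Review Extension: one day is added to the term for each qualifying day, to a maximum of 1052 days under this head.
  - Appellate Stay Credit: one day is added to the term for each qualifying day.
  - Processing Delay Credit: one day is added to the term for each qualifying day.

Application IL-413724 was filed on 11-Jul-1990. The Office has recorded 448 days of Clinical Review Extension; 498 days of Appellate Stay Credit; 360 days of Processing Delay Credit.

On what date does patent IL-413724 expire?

Base term: filing date + 24 years → 11 July 2014.
Clinical Review Extension: 448 days (within the 1052-day cap) → +448 days → 2 October 2015.
Appellate Stay Credit: +498 days → 11 February 2017.
Processing Delay Credit: +360 days → 6 February 2018.

2018-02-06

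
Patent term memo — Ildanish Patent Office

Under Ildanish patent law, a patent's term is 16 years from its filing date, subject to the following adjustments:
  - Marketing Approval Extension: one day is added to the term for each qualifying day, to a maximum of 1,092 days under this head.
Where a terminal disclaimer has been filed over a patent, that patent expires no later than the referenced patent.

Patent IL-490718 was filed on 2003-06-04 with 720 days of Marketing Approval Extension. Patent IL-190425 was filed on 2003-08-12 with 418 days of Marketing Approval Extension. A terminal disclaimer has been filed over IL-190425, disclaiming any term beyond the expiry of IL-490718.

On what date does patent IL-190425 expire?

October 3, 2020

Natural term of IL-190425:
  Base: filing + 16 years → 12 August 2019.
  Marketing Approval Extension: 418 days (within the 1092-day cap) → +418 days → 3 October 2020.
Expiry of referenced patent IL-490718:
  Base: filing + 16 years → 4 June 2019.
  Marketing Approval Extension: 720 days (within the 1092-day cap) → +720 days → 24 May 2021.
Terminal disclaimer: IL-190425 expires on the earlier of 3 October 2020 and 24 May 2021.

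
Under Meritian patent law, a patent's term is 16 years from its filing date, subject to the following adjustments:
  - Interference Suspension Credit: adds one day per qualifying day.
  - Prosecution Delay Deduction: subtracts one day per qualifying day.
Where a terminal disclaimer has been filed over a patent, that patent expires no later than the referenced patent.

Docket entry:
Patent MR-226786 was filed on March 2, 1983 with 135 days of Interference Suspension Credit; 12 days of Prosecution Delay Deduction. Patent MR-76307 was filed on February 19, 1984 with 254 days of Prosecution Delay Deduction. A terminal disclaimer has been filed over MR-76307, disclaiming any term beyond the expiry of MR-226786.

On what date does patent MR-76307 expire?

June 10, 1999

Natural term of MR-76307:
  Base: filing + 16 years → 19 February 2000.
  Prosecution Delay Deduction: −254 days → 10 June 1999.
Expiry of referenced patent MR-226786:
  Base: filing + 16 years → 2 March 1999.
  Interference Suspension Credit: +135 days → 15 July 1999.
  Prosecution Delay Deduction: −12 days → 3 July 1999.
Terminal disclaimer: MR-76307 expires on the earlier of 10 June 1999 and 3 July 1999.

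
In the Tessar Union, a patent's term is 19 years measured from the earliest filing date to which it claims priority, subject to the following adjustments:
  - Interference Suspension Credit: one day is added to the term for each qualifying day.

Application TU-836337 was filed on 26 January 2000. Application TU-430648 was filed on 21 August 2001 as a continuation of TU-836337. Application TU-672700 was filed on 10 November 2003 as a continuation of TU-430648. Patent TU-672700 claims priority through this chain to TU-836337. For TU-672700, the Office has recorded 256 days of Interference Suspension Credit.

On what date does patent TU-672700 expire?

October 9, 2019

Earliest priority filing: 26 January 2000.
Base term: 26 January 2000 + 19 years → 26 January 2019.
Interference Suspension Credit: +256 days → 9 October 2019.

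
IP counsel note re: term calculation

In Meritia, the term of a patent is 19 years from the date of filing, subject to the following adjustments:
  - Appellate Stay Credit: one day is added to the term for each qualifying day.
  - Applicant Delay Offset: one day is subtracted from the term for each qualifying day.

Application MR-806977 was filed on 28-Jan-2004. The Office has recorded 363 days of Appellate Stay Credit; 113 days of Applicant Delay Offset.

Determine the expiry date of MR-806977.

Base term: filing date + 19 years → 28 January 2023.
Appellate Stay Credit: +363 days → 26 January 2024.
Applicant Delay Offset: −113 days → 5 October 2023.

2023-10-05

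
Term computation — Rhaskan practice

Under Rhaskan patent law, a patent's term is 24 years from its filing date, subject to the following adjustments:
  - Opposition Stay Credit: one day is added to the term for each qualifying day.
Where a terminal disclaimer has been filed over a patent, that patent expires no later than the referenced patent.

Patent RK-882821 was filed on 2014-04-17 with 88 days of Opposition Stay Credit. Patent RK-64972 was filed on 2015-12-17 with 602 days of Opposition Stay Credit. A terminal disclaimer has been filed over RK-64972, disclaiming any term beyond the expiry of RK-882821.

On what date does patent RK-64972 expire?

2038-07-14

Natural term of RK-64972:
  Base: filing + 24 years → 17 December 2039.
  Opposition Stay Credit: +602 days → 10 August 2041.
Expiry of referenced patent RK-882821:
  Base: filing + 24 years → 17 April 2038.
  Opposition Stay Credit: +88 days → 14 July 2038.
Terminal disclaimer: RK-64972 expires on the earlier of 10 August 2041 and 14 July 2038.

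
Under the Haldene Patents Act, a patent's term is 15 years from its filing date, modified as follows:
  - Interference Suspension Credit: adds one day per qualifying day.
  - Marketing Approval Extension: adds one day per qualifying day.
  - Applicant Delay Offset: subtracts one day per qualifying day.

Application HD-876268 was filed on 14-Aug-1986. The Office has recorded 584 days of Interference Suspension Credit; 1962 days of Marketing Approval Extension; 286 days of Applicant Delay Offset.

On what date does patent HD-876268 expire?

2007-10-22

Base term: filing date + 15 years → 14 August 2001.
Interference Suspension Credit: +584 days → 21 March 2003.
Marketing Approval Extension: +1962 days → 3 August 2008.
Applicant Delay Offset: −286 days → 22 October 2007.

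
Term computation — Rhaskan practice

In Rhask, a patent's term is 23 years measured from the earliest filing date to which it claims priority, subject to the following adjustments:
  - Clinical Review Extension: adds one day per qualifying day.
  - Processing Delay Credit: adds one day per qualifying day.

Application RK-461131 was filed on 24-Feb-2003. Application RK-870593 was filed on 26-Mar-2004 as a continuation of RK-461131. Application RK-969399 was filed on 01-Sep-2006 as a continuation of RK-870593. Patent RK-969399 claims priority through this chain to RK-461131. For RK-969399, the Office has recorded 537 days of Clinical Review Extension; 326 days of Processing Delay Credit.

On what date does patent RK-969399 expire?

2028-07-06

Earliest priority filing: 24 February 2003.
Base term: 24 February 2003 + 23 years → 24 February 2026.
Clinical Review Extension: +537 days → 15 August 2027.
Processing Delay Credit: +326 days → 6 July 2028.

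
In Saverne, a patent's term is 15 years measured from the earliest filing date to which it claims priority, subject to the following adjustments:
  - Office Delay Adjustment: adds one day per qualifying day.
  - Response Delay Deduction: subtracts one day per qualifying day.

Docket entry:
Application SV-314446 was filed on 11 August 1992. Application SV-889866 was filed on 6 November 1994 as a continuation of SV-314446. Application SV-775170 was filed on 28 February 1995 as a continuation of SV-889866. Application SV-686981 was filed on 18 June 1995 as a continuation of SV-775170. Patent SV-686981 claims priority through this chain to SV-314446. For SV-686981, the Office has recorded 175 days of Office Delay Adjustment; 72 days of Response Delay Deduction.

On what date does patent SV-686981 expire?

November 22, 2007

Earliest priority filing: 11 August 1992.
Base term: 11 August 1992 + 15 years → 11 August 2007.
Office Delay Adjustment: +175 days → 2 February 2008.
Response Delay Deduction: −72 days → 22 November 2007.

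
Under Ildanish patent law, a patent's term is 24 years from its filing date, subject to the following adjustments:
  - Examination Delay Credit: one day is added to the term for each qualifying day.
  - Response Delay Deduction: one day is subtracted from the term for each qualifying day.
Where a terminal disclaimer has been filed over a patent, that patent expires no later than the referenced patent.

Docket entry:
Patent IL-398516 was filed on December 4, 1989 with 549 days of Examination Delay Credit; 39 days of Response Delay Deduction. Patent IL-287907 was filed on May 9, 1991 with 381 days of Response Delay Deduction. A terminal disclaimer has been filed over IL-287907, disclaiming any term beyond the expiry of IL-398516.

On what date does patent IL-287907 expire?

Natural term of IL-287907:
  Base: filing + 24 years → 9 May 2015.
  Response Delay Deduction: −381 days → 23 April 2014.
Expiry of referenced patent IL-398516:
  Base: filing + 24 years → 4 December 2013.
  Examination Delay Credit: +549 days → 6 June 2015.
  Response Delay Deduction: −39 days → 28 April 2015.
Terminal disclaimer: IL-287907 expires on the earlier of 23 April 2014 and 28 April 2015.

April 23, 2014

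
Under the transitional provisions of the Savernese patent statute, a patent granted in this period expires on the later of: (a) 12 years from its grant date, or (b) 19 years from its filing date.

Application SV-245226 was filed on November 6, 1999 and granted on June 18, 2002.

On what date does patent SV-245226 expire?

(a) grant + 12 years → 18 June 2014.
(b) filing + 19 years → 6 November 2018.
Later of the two: 6 November 2018.

2018-11-06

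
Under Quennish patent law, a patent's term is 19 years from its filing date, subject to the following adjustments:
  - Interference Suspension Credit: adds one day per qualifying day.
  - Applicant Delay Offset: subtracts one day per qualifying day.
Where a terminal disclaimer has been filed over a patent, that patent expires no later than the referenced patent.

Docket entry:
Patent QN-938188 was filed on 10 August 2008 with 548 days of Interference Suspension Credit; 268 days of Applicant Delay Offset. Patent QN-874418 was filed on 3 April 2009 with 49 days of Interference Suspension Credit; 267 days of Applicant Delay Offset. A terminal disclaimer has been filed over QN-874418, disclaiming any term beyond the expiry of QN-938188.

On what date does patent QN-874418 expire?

Natural term of QN-874418:
  Base: filing + 19 years → 3 April 2028.
  Interference Suspension Credit: +49 days → 22 May 2028.
  Applicant Delay Offset: −267 days → 29 August 2027.
Expiry of referenced patent QN-938188:
  Base: filing + 19 years → 10 August 2027.
  Interference Suspension Credit: +548 days → 8 February 2029.
  Applicant Delay Offset: −268 days → 16 May 2028.
Terminal disclaimer: QN-874418 expires on the earlier of 29 August 2027 and 16 May 2028.

2027-08-29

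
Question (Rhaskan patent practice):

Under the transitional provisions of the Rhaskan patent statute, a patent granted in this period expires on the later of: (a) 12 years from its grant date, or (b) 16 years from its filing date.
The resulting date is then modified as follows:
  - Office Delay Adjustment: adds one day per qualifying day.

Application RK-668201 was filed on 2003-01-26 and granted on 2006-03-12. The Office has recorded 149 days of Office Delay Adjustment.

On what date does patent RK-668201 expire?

(a) grant + 12 years → 12 March 2018.
(b) filing + 16 years → 26 January 2019.
Later of the two: 26 January 2019.
Office Delay Adjustment: +149 days → 24 June 2019.

June 24, 2019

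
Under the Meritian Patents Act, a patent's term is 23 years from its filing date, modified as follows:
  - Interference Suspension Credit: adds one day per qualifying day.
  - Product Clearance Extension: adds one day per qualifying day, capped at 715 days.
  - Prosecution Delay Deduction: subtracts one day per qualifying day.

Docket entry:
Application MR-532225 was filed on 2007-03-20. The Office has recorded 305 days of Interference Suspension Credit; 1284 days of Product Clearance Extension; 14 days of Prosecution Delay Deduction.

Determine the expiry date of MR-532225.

2032-12-20

Base term: filing date + 23 years → 20 March 2030.
Interference Suspension Credit: +305 days → 19 January 2031.
Product Clearance Extension: 1284 days claimed exceeds the 715-day cap, so +715 days → 3 January 2033.
Prosecution Delay Deduction: −14 days → 20 December 2032.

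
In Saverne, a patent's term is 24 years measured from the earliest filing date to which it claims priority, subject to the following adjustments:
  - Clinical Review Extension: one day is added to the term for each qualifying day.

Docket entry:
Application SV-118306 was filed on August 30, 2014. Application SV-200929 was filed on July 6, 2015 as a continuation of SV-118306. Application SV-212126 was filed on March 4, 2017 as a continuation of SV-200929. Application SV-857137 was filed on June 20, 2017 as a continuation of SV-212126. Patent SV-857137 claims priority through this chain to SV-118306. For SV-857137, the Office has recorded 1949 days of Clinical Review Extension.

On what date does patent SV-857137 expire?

Earliest priority filing: 30 August 2014.
Base term: 30 August 2014 + 24 years → 30 August 2038.
Clinical Review Extension: +1949 days → 31 December 2043.

2043-12-31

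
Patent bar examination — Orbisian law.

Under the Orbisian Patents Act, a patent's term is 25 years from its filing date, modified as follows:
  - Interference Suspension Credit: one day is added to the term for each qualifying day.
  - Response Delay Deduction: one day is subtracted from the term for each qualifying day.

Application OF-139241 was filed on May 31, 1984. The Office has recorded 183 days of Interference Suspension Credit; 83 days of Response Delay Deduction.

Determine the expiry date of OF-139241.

2009-09-08

Base term: filing date + 25 years → 31 May 2009.
Interference Suspension Credit: +183 days → 30 November 2009.
Response Delay Deduction: −83 days → 8 September 2009.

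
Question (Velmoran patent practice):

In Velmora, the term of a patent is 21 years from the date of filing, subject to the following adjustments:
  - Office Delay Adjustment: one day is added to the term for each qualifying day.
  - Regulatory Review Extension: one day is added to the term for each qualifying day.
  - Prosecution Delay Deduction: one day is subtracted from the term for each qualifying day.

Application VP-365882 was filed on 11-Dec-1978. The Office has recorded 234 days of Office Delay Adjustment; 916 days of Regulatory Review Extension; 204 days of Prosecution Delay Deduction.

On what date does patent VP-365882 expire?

2002-07-14

Base term: filing date + 21 years → 11 December 1999.
Office Delay Adjustment: +234 days → 1 August 2000.
Regulatory Review Extension: +916 days → 3 February 2003.
Prosecution Delay Deduction: −204 days → 14 July 2002.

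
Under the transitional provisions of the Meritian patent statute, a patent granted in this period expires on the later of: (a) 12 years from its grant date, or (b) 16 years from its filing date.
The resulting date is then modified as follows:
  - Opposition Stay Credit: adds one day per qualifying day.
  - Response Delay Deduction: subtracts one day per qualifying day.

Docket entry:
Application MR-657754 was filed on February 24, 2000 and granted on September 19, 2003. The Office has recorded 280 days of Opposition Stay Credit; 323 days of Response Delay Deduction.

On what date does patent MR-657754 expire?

2016-01-12

(a) grant + 12 years → 19 September 2015.
(b) filing + 16 years → 24 February 2016.
Later of the two: 24 February 2016.
Opposition Stay Credit: +280 days → 30 November 2016.
Response Delay Deduction: −323 days → 12 January 2016.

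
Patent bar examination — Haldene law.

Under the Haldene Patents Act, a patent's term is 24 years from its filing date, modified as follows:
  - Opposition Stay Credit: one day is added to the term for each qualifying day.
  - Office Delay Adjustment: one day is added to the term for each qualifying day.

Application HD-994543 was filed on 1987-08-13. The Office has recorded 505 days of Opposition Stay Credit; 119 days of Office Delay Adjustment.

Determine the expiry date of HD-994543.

Base term: filing date + 24 years → 13 August 2011.
Opposition Stay Credit: +505 days → 30 December 2012.
Office Delay Adjustment: +119 days → 28 April 2013.

2013-04-28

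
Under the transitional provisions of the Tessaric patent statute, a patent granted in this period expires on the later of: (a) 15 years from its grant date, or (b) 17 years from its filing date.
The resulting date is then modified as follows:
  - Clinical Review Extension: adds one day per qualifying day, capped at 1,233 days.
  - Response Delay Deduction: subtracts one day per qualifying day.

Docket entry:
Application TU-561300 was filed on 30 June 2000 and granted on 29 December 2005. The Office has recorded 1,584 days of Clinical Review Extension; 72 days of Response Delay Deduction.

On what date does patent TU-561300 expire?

March 4, 2024

(a) grant + 15 years → 29 December 2020.
(b) filing + 17 years → 30 June 2017.
Later of the two: 29 December 2020.
Clinical Review Extension: 1584 days claimed exceeds the 1233-day cap, so +1233 days → 15 May 2024.
Response Delay Deduction: −72 days → 4 March 2024.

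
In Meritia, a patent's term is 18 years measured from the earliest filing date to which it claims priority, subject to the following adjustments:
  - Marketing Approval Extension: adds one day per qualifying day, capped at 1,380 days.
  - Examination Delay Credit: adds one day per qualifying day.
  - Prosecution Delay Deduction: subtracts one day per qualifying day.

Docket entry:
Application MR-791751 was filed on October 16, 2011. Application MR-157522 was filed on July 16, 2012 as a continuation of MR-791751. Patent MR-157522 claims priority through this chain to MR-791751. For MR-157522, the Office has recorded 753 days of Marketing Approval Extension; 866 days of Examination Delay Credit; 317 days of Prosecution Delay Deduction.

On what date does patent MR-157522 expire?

Earliest priority filing: 16 October 2011.
Base term: 16 October 2011 + 18 years → 16 October 2029.
Marketing Approval Extension: 753 days (within the 1380-day cap) → +753 days → 8 November 2031.
Examination Delay Credit: +866 days → 23 March 2034.
Prosecution Delay Deduction: −317 days → 10 May 2033.

2033-05-10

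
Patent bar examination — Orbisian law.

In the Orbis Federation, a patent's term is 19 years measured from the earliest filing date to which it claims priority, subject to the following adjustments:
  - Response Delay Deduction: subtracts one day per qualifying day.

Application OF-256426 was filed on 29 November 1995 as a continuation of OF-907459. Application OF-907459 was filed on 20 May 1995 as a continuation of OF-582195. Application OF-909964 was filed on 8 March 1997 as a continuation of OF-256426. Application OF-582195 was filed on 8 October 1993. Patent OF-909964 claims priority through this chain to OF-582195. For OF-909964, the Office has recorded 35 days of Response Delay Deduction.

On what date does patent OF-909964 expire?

Earliest priority filing: 8 October 1993.
Base term: 8 October 1993 + 19 years → 8 October 2012.
Response Delay Deduction: −35 days → 3 September 2012.

September 3, 2012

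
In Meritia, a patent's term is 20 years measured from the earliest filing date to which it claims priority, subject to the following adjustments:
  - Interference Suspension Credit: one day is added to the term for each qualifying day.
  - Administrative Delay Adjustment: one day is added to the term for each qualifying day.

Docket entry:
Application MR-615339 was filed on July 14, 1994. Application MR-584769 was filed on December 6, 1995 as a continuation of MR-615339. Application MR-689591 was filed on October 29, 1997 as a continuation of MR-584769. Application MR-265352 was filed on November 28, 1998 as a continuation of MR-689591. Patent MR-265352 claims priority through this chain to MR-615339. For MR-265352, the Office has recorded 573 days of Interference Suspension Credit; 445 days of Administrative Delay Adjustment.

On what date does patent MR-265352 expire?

April 27, 2017

Earliest priority filing: 14 July 1994.
Base term: 14 July 1994 + 20 years → 14 July 2014.
Interference Suspension Credit: +573 days → 7 February 2016.
Administrative Delay Adjustment: +445 days → 27 April 2017.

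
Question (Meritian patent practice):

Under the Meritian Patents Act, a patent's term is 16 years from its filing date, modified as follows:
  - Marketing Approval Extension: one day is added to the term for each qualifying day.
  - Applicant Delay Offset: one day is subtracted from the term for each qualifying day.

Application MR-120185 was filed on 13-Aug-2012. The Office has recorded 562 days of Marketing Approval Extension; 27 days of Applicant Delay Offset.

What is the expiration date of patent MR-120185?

2030-01-30

Base term: filing date + 16 years → 13 August 2028.
Marketing Approval Extension: +562 days → 26 February 2030.
Applicant Delay Offset: −27 days → 30 January 2030.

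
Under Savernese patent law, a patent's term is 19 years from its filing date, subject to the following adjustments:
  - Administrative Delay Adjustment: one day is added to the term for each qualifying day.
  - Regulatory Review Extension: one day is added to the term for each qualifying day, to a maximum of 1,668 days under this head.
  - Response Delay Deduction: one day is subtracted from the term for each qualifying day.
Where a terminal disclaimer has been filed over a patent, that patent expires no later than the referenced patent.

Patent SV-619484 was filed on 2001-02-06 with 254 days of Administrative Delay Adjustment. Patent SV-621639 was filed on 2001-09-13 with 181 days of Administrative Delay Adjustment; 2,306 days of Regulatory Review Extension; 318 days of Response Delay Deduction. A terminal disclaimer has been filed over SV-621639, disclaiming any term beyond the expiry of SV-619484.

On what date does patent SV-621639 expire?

Natural term of SV-621639:
  Base: filing + 19 years → 13 September 2020.
  Administrative Delay Adjustment: +181 days → 13 March 2021.
  Regulatory Review Extension: 2306 days claimed exceeds the 1668-day cap, so +1668 days → 6 October 2025.
  Response Delay Deduction: −318 days → 22 November 2024.
Expiry of referenced patent SV-619484:
  Base: filing + 19 years → 6 February 2020.
  Administrative Delay Adjustment: +254 days → 17 October 2020.
Terminal disclaimer: SV-621639 expires on the earlier of 22 November 2024 and 17 October 2020.

October 17, 2020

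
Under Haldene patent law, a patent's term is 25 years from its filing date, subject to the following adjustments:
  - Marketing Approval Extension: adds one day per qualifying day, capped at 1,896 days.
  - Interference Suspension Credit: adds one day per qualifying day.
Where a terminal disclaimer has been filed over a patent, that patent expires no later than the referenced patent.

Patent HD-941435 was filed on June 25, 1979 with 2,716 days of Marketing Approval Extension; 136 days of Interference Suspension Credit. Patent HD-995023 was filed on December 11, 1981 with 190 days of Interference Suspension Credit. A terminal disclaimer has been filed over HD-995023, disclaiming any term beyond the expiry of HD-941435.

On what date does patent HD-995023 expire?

Natural term of HD-995023:
  Base: filing + 25 years → 11 December 2006.
  Interference Suspension Credit: +190 days → 19 June 2007.
Expiry of referenced patent HD-941435:
  Base: filing + 25 years → 25 June 2004.
  Marketing Approval Extension: 2716 days claimed exceeds the 1896-day cap, so +1896 days → 3 September 2009.
  Interference Suspension Credit: +136 days → 17 January 2010.
Terminal disclaimer: HD-995023 expires on the earlier of 19 June 2007 and 17 January 2010.

June 19, 2007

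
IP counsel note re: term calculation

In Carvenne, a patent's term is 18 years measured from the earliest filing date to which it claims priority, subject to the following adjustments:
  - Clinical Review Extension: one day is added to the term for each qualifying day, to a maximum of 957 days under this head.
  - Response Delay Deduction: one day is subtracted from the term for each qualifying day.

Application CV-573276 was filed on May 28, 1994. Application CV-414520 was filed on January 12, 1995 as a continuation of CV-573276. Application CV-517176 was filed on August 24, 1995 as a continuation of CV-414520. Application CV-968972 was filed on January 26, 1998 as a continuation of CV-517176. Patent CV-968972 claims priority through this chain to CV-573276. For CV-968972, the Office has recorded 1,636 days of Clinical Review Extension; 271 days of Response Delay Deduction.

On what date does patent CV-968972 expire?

April 14, 2014

Earliest priority filing: 28 May 1994.
Base term: 28 May 1994 + 18 years → 28 May 2012.
Clinical Review Extension: 1636 days claimed exceeds the 957-day cap, so +957 days → 10 January 2015.
Response Delay Deduction: −271 days → 14 April 2014.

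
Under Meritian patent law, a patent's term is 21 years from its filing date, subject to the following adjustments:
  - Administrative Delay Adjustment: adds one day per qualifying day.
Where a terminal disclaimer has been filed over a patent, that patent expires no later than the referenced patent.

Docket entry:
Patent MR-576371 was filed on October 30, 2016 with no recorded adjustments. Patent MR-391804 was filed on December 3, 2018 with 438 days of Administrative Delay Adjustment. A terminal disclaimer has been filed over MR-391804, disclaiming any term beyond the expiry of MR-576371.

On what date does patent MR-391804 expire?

Natural term of MR-391804:
  Base: filing + 21 years → 3 December 2039.
  Administrative Delay Adjustment: +438 days → 13 February 2041.
Expiry of referenced patent MR-576371:
  Base: filing + 21 years → 30 October 2037.
Terminal disclaimer: MR-391804 expires on the earlier of 13 February 2041 and 30 October 2037.

2037-10-30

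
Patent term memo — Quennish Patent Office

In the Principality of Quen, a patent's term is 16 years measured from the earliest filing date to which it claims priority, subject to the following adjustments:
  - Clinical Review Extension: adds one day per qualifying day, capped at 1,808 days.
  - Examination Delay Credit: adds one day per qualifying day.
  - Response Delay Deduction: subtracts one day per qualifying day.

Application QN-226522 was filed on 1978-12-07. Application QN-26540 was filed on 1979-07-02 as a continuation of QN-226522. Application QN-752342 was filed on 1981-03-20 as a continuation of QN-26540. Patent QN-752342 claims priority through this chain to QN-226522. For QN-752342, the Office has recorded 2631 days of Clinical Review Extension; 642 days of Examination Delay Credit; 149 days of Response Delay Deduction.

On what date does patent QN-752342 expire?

Earliest priority filing: 7 December 1978.
Base term: 7 December 1978 + 16 years → 7 December 1994.
Clinical Review Extension: 2631 days claimed exceeds the 1808-day cap, so +1808 days → 19 November 1999.
Examination Delay Credit: +642 days → 22 August 2001.
Response Delay Deduction: −149 days → 26 March 2001.

2001-03-26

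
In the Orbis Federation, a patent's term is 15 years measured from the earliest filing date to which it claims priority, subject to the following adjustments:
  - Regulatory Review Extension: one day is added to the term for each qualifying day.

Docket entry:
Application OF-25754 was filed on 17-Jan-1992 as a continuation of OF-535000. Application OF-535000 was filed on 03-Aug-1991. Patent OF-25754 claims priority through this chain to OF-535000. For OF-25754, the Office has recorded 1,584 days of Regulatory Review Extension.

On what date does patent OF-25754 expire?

December 4, 2010

Earliest priority filing: 3 August 1991.
Base term: 3 August 1991 + 15 years → 3 August 2006.
Regulatory Review Extension: +1584 days → 4 December 2010.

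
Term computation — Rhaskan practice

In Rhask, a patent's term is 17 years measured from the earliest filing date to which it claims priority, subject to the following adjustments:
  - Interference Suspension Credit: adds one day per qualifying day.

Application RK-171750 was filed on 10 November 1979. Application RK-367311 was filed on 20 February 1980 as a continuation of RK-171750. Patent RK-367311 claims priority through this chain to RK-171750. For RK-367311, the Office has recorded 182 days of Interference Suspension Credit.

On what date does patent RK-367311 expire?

Earliest priority filing: 10 November 1979.
Base term: 10 November 1979 + 17 years → 10 November 1996.
Interference Suspension Credit: +182 days → 11 May 1997.

1997-05-11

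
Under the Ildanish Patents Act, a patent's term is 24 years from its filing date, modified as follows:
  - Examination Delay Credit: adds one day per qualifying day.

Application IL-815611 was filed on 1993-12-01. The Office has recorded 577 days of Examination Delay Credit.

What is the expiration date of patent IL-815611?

Base term: filing date + 24 years → 1 December 2017.
Examination Delay Credit: +577 days → 1 July 2019.

July 1, 2019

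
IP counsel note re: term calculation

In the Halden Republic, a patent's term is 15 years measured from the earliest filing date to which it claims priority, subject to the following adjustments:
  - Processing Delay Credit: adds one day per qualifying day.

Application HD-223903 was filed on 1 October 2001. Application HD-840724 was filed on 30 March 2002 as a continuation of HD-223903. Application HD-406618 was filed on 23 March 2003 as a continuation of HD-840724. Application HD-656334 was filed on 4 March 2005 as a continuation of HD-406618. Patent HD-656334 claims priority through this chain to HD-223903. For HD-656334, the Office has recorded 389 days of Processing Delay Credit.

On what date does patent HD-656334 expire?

October 25, 2017

Earliest priority filing: 1 October 2001.
Base term: 1 October 2001 + 15 years → 1 October 2016.
Processing Delay Credit: +389 days → 25 October 2017.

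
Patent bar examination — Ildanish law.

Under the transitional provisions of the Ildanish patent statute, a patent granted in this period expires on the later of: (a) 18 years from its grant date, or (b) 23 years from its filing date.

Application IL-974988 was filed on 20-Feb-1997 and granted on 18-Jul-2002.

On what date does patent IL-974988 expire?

(a) grant + 18 years → 18 July 2020.
(b) filing + 23 years → 20 February 2020.
Later of the two: 18 July 2020.

2020-07-18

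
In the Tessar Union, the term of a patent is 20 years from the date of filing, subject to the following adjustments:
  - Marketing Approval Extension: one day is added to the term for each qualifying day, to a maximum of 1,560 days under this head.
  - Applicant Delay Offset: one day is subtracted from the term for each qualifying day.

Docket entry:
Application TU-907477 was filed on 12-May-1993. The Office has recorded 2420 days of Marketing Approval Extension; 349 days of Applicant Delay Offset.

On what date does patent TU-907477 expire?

2016-09-04

Base term: filing date + 20 years → 12 May 2013.
Marketing Approval Extension: 2420 days claimed exceeds the 1560-day cap, so +1560 days → 19 August 2017.
Applicant Delay Offset: −349 days → 4 September 2016.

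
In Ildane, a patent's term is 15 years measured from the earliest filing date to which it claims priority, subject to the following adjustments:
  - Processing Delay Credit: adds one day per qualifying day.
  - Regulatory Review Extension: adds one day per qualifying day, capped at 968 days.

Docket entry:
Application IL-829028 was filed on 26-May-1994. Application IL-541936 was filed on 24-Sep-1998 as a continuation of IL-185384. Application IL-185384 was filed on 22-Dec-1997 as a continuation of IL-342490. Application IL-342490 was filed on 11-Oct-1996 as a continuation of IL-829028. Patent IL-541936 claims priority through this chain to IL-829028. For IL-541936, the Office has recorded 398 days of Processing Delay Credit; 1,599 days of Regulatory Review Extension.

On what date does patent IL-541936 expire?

2013-02-20

Earliest priority filing: 26 May 1994.
Base term: 26 May 1994 + 15 years → 26 May 2009.
Processing Delay Credit: +398 days → 28 June 2010.
Regulatory Review Extension: 1599 days claimed exceeds the 968-day cap, so +968 days → 20 February 2013.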